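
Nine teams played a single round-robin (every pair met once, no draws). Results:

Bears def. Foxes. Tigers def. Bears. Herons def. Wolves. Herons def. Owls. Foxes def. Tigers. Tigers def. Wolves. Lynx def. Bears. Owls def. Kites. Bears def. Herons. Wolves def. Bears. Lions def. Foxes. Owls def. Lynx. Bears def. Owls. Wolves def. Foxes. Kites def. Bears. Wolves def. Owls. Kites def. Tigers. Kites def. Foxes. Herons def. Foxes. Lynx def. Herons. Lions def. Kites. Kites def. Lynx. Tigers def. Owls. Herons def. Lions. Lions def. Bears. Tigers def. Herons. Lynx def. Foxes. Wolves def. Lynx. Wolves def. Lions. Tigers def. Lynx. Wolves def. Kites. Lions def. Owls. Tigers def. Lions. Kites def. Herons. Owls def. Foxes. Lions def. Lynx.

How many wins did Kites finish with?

5

Kites' results: beat Lynx, Bears, Tigers, Herons, Foxes; lost to Owls, Wolves, Lions.
That is 5 wins.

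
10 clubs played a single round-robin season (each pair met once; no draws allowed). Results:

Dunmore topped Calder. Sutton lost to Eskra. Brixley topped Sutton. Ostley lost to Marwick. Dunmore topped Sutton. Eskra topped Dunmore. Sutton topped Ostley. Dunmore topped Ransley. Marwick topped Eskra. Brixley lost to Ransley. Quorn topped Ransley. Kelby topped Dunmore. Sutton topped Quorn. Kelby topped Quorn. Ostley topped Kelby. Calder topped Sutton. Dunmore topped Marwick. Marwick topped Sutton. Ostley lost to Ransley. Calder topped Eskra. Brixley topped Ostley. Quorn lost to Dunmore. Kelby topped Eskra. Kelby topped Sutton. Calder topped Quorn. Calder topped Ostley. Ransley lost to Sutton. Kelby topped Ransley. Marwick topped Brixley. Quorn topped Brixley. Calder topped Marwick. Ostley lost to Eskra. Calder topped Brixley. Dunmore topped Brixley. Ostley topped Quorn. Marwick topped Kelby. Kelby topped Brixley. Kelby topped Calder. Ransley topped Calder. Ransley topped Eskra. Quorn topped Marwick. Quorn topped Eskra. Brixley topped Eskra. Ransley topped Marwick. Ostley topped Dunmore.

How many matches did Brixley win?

Brixley's results: beat Sutton, Eskra, Ostley; lost to Calder, Marwick, Dunmore, Ransley, Quorn, Kelby.
That is 3 wins.

3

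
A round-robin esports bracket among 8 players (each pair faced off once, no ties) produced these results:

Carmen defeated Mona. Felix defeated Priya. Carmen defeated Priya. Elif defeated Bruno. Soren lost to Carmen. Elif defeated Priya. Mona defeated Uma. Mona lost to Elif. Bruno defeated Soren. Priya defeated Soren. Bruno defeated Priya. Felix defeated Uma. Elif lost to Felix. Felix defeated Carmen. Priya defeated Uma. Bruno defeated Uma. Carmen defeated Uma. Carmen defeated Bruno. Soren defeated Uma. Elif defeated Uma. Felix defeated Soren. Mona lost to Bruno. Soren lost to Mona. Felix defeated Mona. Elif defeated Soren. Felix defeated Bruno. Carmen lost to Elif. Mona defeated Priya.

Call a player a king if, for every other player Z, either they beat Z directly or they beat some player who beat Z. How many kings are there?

Soren cannot reach Elif, Carmen, Mona, Felix, Bruno, Priya in two steps.
Uma cannot reach Soren, Elif, Carmen, Mona, Felix, Bruno, Priya in two steps.
Elif cannot reach Felix in two steps.
Carmen cannot reach Elif, Felix in two steps.
Mona cannot reach Elif, Carmen, Felix, Bruno in two steps.
Felix reaches everyone (king).
Bruno cannot reach Elif, Carmen, Felix in two steps.
Priya cannot reach Elif, Carmen, Mona, Felix, Bruno in two steps.
Kings: Felix — 1.

1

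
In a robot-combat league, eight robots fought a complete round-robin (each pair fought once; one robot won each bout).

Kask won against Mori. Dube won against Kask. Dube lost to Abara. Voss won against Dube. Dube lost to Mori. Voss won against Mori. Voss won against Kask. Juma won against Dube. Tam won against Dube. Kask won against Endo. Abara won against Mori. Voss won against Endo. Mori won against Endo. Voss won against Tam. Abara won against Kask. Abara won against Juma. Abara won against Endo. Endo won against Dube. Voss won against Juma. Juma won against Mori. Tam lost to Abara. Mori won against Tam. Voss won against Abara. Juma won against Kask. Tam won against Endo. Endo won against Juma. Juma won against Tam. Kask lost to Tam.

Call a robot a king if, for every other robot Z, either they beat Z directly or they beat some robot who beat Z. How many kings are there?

Voss reaches everyone (king).
Abara cannot reach Voss in two steps.
Juma cannot reach Voss, Abara in two steps.
Dube cannot reach Voss, Abara, Juma, Tam in two steps.
Kask cannot reach Voss, Abara in two steps.
Mori cannot reach Voss, Abara in two steps.
Endo cannot reach Voss, Abara in two steps.
Tam cannot reach Voss, Abara in two steps.
Kings: Voss — 1.

1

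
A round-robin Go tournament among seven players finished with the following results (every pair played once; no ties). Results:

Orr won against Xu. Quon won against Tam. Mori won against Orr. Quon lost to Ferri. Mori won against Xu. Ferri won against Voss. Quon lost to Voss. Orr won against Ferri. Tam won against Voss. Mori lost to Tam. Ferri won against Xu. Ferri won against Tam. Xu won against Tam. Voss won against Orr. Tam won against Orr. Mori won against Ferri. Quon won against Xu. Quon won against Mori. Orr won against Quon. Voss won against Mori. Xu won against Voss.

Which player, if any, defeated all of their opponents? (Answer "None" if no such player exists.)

Highest win total is Ferri with 4 (out of 6 possible).
Ferri lost to Mori, Orr, so no player went undefeated.

None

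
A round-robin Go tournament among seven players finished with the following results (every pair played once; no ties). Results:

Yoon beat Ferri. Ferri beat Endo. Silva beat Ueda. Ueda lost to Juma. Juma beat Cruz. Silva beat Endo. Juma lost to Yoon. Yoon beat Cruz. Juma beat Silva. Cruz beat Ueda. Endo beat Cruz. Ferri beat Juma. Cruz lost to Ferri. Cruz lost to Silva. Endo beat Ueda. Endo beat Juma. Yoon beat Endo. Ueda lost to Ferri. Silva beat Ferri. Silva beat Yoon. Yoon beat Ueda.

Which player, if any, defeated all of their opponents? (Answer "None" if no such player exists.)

Highest win total is Yoon with 5 (out of 6 possible).
Yoon lost to Silva, so no player went undefeated.

None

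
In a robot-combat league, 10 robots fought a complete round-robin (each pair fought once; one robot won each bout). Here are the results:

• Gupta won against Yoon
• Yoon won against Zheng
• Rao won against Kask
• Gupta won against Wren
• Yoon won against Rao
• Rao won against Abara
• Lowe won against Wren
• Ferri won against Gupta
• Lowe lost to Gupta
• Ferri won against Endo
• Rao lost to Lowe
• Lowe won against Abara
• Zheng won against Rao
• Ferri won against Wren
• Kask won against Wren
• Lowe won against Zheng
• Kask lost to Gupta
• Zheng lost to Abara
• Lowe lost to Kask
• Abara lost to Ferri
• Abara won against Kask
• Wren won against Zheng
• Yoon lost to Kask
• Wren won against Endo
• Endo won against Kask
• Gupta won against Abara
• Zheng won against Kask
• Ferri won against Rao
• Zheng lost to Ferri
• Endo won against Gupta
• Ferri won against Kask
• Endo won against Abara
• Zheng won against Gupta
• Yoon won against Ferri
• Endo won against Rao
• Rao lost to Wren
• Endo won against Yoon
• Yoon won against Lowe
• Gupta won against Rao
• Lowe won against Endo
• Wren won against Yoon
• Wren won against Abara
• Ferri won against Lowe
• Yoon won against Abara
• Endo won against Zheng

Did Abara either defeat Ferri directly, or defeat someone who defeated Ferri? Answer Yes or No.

No

Abara did not beat Ferri directly.
Abara beat Zheng, Kask, but each of them lost to Ferri. No two-step path.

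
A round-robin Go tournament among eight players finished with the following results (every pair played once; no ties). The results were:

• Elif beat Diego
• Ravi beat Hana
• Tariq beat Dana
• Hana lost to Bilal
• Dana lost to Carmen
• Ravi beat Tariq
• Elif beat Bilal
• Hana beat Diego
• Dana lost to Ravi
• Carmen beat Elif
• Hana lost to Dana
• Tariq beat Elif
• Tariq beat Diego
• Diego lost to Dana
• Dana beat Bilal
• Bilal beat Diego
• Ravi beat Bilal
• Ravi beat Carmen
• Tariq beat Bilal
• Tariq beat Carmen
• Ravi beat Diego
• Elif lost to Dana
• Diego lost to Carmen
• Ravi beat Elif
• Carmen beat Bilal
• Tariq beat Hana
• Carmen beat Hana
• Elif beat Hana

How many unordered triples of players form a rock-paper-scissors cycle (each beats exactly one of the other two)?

0

Win totals: Bilal 2, Dana 4, Elif 3, Diego 0, Tariq 6, Hana 1, Carmen 5, Ravi 7.
A player with w wins dominates both others in C(w,2) triples; summing gives 1 + 6 + 3 + 0 + 15 + 0 + 10 + 21 = 56 transitive triples.
Total triples C(8,3) = 56, so cyclic triples = 56 − 56 = 0.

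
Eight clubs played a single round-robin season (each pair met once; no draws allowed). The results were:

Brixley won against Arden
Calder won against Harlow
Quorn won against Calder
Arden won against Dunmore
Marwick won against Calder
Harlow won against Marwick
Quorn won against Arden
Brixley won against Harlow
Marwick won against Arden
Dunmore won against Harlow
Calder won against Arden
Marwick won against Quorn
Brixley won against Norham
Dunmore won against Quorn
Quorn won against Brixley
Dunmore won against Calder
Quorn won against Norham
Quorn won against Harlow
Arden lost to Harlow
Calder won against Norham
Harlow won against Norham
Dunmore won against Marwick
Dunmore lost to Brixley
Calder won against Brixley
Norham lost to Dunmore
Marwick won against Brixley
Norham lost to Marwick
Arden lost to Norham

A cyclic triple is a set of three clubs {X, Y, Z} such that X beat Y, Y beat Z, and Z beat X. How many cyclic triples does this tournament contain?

Win totals: Calder 4, Harlow 3, Brixley 4, Norham 1, Arden 1, Dunmore 5, Quorn 5, Marwick 5.
A club with w wins dominates both others in C(w,2) triples; summing gives 6 + 3 + 6 + 0 + 0 + 10 + 10 + 10 = 45 transitive triples.
Total triples C(8,3) = 56, so cyclic triples = 56 − 45 = 11.

11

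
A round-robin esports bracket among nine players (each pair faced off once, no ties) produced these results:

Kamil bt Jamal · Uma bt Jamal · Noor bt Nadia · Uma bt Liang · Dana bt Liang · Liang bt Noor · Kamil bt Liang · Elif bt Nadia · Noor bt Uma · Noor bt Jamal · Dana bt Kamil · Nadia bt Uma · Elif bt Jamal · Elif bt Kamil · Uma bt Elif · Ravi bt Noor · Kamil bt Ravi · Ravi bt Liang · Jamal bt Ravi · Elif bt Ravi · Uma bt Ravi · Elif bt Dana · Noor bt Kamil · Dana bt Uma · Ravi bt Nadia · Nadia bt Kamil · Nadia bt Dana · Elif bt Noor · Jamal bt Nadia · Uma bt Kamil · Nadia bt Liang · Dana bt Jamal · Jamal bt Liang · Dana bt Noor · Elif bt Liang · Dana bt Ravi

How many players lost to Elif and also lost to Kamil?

Elif beat: Ravi, Liang, Dana, Jamal, Noor, Nadia, Kamil.
Kamil beat: Ravi, Liang, Jamal.
Both beat: Ravi, Liang, Jamal — 3.

3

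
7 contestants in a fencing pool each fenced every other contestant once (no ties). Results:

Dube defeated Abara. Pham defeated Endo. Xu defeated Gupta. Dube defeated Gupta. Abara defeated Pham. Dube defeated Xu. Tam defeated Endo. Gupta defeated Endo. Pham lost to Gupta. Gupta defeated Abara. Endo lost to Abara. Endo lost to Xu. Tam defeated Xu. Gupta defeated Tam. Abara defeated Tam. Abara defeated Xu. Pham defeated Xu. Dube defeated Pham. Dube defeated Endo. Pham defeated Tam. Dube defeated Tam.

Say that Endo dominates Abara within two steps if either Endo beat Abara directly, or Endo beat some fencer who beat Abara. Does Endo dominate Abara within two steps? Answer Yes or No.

No

Endo did not beat Abara directly.
Endo beat no one, so there is no intermediate fencer.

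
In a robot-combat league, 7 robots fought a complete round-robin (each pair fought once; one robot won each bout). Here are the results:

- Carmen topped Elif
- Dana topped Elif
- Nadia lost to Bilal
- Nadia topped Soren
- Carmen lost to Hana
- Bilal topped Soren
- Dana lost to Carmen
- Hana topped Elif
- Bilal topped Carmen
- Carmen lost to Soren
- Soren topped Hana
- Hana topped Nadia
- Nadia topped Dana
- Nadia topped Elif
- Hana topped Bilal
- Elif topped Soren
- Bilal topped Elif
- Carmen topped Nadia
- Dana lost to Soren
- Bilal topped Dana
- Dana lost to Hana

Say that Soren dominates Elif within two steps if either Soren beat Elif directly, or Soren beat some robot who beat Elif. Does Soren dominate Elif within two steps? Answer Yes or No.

Yes

Soren did not beat Elif directly.
Soren beat Dana, Hana, Carmen. Of those, Dana beat Elif.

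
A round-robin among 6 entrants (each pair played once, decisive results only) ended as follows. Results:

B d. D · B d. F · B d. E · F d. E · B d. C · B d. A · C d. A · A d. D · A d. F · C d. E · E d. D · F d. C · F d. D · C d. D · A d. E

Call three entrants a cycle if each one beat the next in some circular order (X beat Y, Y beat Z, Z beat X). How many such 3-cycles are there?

Win totals: A 3, B 5, C 3, D 0, E 1, F 3.
An entrant with w wins dominates both others in C(w,2) triples; summing gives 3 + 10 + 3 + 0 + 0 + 3 = 19 transitive triples.
Total triples C(6,3) = 20, so cyclic triples = 20 − 19 = 1.

1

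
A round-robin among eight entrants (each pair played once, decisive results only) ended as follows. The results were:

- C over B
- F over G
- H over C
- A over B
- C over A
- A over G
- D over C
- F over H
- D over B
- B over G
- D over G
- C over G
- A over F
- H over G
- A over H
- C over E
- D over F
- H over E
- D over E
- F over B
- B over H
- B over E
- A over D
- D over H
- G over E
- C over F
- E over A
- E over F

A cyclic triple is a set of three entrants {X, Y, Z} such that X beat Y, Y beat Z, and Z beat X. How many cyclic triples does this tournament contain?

11

Win totals: A 5, B 3, C 5, D 6, E 2, F 3, G 1, H 3.
An entrant with w wins dominates both others in C(w,2) triples; summing gives 10 + 3 + 10 + 15 + 1 + 3 + 0 + 3 = 45 transitive triples.
Total triples C(8,3) = 56, so cyclic triples = 56 − 45 = 11.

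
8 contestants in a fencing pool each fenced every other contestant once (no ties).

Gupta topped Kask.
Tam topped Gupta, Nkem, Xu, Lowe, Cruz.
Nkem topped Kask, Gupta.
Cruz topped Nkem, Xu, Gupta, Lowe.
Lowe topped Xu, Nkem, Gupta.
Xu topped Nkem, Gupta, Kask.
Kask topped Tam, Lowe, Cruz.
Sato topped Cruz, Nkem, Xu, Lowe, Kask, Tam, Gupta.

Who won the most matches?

Win totals: Gupta 1, Kask 3, Sato 7, Xu 3, Cruz 4, Nkem 2, Tam 5, Lowe 3.
Sato leads with 7 wins (next highest: 5).

Sato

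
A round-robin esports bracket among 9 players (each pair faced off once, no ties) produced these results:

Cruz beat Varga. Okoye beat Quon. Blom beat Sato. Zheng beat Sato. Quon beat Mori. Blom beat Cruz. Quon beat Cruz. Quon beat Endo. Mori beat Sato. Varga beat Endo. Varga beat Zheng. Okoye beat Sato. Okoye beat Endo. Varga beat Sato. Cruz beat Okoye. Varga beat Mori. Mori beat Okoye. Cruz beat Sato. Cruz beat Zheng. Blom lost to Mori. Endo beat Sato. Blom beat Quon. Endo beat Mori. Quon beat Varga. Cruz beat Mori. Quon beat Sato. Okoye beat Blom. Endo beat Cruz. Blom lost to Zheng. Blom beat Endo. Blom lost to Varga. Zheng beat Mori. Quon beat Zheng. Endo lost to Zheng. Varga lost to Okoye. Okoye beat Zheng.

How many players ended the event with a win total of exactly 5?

Win totals: Okoye 6, Blom 4, Quon 6, Zheng 4, Endo 3, Cruz 5, Sato 0, Varga 5, Mori 3.
Exactly 5: Cruz, Varga — 2 players.

2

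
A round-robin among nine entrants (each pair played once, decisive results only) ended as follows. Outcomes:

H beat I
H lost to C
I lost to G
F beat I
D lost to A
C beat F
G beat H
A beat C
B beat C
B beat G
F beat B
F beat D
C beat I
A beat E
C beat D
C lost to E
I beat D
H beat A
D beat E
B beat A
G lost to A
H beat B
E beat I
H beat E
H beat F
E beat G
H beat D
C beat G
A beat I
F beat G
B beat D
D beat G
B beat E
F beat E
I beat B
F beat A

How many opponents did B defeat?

5

B's results: beat A, C, D, E, G; lost to F, H, I.
That is 5 wins.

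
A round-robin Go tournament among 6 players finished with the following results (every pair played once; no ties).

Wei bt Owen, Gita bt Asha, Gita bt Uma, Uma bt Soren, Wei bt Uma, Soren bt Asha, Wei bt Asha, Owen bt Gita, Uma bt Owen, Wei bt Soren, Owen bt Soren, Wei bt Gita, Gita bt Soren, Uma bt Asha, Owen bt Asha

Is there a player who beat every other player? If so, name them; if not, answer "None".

Wei

Wei has 5 wins out of 5 opponents — a perfect record.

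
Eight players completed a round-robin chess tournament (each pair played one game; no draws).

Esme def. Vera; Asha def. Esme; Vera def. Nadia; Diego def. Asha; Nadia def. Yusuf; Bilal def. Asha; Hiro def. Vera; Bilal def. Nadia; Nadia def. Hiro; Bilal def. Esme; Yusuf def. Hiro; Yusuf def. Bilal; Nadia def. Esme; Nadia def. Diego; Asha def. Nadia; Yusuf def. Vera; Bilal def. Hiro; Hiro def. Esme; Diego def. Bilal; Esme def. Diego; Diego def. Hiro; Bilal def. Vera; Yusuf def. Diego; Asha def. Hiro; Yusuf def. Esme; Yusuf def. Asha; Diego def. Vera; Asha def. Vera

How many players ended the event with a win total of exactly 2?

Win totals: Asha 4, Hiro 2, Nadia 4, Esme 2, Yusuf 6, Vera 1, Diego 4, Bilal 5.
Exactly 2: Hiro, Esme — 2 players.

2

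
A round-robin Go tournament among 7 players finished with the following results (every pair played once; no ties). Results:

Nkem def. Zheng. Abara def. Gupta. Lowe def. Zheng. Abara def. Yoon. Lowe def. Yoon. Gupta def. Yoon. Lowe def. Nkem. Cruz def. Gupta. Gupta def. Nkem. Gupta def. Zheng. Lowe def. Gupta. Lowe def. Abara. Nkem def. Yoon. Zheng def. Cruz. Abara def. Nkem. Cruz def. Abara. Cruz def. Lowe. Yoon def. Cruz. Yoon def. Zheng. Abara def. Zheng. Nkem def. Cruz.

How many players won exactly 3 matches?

Win totals: Nkem 3, Cruz 3, Gupta 3, Yoon 2, Zheng 1, Lowe 5, Abara 4.
Exactly 3: Nkem, Cruz, Gupta — 3 players.

3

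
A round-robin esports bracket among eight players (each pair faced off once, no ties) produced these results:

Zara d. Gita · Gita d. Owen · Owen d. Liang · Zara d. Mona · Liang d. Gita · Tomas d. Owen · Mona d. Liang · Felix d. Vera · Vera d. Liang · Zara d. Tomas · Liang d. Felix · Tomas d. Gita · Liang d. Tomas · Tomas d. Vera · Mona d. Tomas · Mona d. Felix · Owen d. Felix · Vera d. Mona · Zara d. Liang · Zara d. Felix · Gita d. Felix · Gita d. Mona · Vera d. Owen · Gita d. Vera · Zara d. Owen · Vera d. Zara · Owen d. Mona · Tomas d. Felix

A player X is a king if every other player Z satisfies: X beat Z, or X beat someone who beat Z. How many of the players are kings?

Vera reaches everyone (king).
Owen cannot reach Zara in two steps.
Mona cannot reach Zara in two steps.
Liang cannot reach Zara in two steps.
Zara reaches everyone (king).
Felix cannot reach Tomas, Gita in two steps.
Tomas reaches everyone (king).
Gita reaches everyone (king).
Kings: Vera, Zara, Tomas, Gita — 4.

4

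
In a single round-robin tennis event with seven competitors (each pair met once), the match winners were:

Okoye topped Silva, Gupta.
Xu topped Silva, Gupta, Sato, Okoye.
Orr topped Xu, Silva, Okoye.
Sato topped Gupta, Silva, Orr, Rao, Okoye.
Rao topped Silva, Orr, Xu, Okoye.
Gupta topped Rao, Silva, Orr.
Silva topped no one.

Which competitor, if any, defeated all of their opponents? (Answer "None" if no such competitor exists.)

None

Highest win total is Sato with 5 (out of 6 possible).
Sato lost to Xu, so no competitor went undefeated.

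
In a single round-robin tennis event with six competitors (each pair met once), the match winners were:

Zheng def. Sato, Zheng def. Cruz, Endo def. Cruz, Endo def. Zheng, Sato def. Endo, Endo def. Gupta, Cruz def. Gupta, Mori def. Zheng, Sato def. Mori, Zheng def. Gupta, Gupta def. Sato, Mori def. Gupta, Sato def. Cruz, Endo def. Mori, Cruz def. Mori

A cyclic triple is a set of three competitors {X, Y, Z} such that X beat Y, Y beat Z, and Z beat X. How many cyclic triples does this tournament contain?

6

Of the C(6,3) = 20 triples, the cyclic ones are: {Zheng, Cruz, Mori}; {Zheng, Endo, Sato}; {Zheng, Mori, Sato}; {Cruz, Gupta, Sato}; {Endo, Gupta, Sato}; {Gupta, Mori, Sato}.
That is 6.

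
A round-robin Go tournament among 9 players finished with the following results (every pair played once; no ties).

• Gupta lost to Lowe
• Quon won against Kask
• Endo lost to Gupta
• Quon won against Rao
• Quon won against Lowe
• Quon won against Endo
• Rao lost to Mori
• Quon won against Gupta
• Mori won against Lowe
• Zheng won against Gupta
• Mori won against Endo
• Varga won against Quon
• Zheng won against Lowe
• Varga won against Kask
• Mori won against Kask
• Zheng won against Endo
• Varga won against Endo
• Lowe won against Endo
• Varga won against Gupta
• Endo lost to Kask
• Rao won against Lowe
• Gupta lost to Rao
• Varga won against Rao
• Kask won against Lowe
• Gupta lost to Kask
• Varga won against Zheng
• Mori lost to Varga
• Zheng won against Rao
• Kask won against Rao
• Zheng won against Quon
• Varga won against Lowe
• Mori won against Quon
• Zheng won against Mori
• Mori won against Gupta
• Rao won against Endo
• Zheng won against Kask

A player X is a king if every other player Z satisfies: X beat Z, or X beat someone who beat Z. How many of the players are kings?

1

Rao cannot reach Mori, Varga, Zheng, Kask, Quon in two steps.
Mori cannot reach Varga, Zheng in two steps.
Gupta cannot reach Rao, Mori, Varga, Zheng, Kask, Quon, Lowe in two steps.
Varga reaches everyone (king).
Zheng cannot reach Varga in two steps.
Endo cannot reach Rao, Mori, Gupta, Varga, Zheng, Kask, Quon, Lowe in two steps.
Kask cannot reach Mori, Varga, Zheng, Quon in two steps.
Quon cannot reach Mori, Varga, Zheng in two steps.
Lowe cannot reach Rao, Mori, Varga, Zheng, Kask, Quon in two steps.
Kings: Varga — 1.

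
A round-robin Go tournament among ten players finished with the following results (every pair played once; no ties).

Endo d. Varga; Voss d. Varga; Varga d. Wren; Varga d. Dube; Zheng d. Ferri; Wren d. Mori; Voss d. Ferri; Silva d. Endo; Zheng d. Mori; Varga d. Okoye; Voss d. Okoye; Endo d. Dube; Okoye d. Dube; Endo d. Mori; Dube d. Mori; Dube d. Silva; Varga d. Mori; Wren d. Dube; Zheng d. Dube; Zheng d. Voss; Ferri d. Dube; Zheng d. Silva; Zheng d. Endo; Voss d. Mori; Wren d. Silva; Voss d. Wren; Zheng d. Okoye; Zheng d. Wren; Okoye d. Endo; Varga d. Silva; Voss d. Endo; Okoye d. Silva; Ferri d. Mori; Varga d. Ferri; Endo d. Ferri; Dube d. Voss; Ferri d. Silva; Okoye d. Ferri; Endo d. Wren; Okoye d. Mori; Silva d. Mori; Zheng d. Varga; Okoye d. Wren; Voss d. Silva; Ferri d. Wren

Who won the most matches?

Win totals: Endo 5, Okoye 6, Wren 3, Zheng 9, Mori 0, Silva 2, Ferri 4, Varga 6, Voss 7, Dube 3.
Zheng leads with 9 wins (next highest: 7).

Zheng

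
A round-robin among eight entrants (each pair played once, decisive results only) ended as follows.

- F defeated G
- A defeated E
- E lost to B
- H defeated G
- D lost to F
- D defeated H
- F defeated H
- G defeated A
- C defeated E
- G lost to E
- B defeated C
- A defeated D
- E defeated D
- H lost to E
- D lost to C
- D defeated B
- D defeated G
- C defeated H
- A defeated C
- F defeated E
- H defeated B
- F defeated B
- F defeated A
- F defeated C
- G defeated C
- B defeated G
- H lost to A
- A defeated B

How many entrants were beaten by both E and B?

1

E beat: D, G, H.
B beat: C, E, G.
Both beat: G — 1.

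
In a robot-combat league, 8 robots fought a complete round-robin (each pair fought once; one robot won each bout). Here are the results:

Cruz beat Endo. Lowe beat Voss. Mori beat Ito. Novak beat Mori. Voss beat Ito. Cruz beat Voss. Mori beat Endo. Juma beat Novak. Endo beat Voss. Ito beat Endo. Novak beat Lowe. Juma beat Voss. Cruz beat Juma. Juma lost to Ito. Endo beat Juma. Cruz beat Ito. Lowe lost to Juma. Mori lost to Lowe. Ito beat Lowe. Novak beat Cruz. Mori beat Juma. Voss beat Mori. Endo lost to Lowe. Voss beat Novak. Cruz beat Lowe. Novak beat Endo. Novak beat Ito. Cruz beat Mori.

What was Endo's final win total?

Endo's results: beat Juma, Voss; lost to Mori, Lowe, Cruz, Novak, Ito.
That is 2 wins.

2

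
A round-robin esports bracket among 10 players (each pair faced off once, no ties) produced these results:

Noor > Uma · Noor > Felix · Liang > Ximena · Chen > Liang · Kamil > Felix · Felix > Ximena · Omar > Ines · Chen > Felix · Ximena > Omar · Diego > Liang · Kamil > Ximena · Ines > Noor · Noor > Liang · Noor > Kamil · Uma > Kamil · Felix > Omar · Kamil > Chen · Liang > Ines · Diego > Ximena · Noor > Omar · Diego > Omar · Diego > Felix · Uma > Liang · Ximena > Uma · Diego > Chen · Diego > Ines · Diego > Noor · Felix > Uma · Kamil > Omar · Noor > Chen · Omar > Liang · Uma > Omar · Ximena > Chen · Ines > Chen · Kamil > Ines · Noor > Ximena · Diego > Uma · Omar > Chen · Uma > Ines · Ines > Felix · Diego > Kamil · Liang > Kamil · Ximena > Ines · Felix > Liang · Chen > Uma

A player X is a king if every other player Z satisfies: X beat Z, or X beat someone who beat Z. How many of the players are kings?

Ximena cannot reach Diego in two steps.
Felix cannot reach Noor, Diego in two steps.
Uma cannot reach Diego in two steps.
Chen cannot reach Noor, Diego in two steps.
Ines cannot reach Diego in two steps.
Noor cannot reach Diego in two steps.
Omar cannot reach Diego in two steps.
Liang cannot reach Diego in two steps.
Diego reaches everyone (king).
Kamil cannot reach Diego in two steps.
Kings: Diego — 1.

1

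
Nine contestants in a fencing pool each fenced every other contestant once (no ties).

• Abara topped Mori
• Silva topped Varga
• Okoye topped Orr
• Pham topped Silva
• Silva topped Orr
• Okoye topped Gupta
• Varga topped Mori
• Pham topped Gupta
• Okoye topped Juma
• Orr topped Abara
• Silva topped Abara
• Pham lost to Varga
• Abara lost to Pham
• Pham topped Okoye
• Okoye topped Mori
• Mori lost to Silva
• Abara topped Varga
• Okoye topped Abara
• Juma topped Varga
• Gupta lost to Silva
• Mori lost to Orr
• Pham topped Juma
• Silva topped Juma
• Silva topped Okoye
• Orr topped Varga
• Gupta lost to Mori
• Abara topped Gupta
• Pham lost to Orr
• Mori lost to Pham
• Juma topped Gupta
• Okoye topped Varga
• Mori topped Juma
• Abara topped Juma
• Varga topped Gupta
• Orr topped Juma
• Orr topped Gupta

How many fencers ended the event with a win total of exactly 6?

Win totals: Abara 4, Varga 3, Gupta 0, Silva 7, Juma 2, Okoye 6, Mori 2, Pham 6, Orr 6.
Exactly 6: Okoye, Pham, Orr — 3 fencers.

3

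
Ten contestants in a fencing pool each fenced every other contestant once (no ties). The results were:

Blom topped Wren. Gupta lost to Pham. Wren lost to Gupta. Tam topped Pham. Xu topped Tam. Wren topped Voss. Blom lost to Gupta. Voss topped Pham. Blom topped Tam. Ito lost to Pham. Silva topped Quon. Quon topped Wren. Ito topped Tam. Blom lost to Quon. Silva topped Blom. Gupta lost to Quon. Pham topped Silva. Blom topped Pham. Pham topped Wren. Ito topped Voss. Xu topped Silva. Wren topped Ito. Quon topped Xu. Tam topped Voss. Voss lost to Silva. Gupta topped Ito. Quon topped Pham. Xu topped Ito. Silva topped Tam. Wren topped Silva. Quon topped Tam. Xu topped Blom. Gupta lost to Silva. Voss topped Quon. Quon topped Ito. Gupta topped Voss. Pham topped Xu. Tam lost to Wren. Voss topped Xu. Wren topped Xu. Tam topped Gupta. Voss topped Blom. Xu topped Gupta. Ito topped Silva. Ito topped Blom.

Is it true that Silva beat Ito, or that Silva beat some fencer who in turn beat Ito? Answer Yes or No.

Silva did not beat Ito directly.
Silva beat Voss, Gupta, Quon, Blom, Tam. Of those, Gupta beat Ito.

Yes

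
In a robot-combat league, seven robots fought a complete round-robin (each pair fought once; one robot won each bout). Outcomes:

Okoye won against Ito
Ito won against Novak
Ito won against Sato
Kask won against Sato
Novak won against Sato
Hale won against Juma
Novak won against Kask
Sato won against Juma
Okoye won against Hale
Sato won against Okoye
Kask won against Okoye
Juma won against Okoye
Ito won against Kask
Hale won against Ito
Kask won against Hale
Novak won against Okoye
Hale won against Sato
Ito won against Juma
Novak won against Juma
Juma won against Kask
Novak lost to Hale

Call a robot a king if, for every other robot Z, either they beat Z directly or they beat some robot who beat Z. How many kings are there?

Juma cannot reach Novak in two steps.
Hale reaches everyone (king).
Okoye reaches everyone (king).
Novak reaches everyone (king).
Kask reaches everyone (king).
Sato cannot reach Novak in two steps.
Ito reaches everyone (king).
Kings: Hale, Okoye, Novak, Kask, Ito — 5.

5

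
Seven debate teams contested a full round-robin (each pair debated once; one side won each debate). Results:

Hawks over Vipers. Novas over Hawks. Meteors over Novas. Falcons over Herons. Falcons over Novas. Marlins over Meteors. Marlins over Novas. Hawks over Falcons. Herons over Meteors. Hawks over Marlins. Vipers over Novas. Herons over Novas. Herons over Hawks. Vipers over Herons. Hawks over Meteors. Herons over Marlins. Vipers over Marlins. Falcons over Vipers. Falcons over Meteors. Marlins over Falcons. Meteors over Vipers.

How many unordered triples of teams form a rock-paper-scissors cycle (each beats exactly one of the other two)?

10

Win totals: Vipers 3, Herons 4, Novas 1, Hawks 4, Falcons 4, Meteors 2, Marlins 3.
A team with w wins dominates both others in C(w,2) triples; summing gives 3 + 6 + 0 + 6 + 6 + 1 + 3 = 25 transitive triples.
Total triples C(7,3) = 35, so cyclic triples = 35 − 25 = 10.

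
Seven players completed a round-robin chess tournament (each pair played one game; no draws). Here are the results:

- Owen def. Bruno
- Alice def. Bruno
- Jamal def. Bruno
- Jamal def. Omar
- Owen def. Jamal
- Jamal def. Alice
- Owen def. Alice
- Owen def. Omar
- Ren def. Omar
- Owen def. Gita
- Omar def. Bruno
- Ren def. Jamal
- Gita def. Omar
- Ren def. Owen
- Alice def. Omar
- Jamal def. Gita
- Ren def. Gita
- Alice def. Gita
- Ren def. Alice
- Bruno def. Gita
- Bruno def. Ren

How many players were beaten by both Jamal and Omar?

1

Jamal beat: Gita, Omar, Bruno, Alice.
Omar beat: Bruno.
Both beat: Bruno — 1.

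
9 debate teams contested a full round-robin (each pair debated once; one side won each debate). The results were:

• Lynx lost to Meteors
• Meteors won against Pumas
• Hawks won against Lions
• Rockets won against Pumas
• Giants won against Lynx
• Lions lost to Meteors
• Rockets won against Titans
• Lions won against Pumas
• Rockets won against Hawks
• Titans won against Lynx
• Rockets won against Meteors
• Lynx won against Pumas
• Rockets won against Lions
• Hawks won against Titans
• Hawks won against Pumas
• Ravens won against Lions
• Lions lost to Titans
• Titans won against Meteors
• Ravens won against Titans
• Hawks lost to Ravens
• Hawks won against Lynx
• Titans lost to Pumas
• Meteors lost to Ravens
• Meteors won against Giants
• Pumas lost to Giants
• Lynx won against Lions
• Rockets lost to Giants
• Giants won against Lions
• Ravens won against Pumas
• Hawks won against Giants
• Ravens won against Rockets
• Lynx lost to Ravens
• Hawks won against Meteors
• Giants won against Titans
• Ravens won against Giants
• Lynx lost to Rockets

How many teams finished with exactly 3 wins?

Win totals: Giants 5, Titans 3, Meteors 4, Pumas 1, Rockets 6, Lions 1, Ravens 8, Hawks 6, Lynx 2.
Exactly 3: Titans — 1 team.

1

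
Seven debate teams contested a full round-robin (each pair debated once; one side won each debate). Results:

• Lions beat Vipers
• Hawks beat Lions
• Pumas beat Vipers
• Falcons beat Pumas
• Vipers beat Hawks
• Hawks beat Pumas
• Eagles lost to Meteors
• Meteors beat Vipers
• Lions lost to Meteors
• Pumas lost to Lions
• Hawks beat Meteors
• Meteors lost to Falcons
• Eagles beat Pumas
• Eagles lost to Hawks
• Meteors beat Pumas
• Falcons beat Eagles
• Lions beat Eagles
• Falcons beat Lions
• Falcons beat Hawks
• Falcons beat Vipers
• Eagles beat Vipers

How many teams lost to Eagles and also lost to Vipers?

Eagles beat: Pumas, Vipers.
Vipers beat: Hawks.
No one was beaten by both.

0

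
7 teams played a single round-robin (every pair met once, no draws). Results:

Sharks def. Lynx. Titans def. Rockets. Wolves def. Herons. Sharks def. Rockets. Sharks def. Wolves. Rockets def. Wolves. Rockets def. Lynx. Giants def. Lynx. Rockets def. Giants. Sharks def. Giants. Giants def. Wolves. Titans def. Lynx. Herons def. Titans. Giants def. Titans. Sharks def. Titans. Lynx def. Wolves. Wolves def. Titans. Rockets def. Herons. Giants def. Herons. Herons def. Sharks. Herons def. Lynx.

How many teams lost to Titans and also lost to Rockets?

1

Titans beat: Lynx, Rockets.
Rockets beat: Lynx, Herons, Wolves, Giants.
Both beat: Lynx — 1.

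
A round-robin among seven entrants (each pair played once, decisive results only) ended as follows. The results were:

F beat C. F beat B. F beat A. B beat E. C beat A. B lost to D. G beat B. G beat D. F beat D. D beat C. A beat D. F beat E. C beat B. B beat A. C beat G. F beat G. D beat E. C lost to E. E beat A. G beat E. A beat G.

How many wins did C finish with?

C's results: beat A, B, G; lost to D, E, F.
That is 3 wins.

3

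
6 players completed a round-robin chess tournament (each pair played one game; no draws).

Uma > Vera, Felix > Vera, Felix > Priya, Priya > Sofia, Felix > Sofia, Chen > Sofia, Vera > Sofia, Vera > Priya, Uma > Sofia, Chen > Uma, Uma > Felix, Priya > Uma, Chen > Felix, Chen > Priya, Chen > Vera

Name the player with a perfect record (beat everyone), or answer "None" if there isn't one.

Chen

Chen has 5 wins out of 5 opponents — a perfect record.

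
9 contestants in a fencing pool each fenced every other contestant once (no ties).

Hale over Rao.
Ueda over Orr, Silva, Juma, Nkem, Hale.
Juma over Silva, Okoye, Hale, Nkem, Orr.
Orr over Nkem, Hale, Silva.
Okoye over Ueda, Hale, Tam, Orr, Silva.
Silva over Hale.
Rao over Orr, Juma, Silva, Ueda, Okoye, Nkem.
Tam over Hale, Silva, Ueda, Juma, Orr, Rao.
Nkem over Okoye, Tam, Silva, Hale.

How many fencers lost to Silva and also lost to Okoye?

Silva beat: Hale.
Okoye beat: Hale, Ueda, Silva, Orr, Tam.
Both beat: Hale — 1.

1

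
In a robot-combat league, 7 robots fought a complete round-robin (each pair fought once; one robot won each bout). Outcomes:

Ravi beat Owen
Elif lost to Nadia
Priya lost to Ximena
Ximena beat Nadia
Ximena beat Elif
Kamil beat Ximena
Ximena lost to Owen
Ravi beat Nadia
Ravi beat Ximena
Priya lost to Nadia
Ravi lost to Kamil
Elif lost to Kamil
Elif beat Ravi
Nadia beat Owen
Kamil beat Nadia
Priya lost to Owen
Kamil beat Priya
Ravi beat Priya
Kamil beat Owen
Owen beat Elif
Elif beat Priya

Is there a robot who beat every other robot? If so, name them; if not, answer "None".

Kamil has 6 wins out of 6 opponents — a perfect record.

Kamil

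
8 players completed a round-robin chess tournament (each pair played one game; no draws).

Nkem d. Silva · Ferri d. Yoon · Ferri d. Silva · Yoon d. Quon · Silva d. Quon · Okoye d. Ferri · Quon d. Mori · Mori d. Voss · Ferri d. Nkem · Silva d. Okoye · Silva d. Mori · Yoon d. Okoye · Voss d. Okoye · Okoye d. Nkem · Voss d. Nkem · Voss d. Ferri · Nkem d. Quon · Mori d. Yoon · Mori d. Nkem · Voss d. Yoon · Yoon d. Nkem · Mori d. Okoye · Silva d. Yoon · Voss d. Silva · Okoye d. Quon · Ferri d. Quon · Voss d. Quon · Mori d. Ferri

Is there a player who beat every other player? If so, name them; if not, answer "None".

Highest win total is Voss with 6 (out of 7 possible).
Voss lost to Mori, so no player went undefeated.

None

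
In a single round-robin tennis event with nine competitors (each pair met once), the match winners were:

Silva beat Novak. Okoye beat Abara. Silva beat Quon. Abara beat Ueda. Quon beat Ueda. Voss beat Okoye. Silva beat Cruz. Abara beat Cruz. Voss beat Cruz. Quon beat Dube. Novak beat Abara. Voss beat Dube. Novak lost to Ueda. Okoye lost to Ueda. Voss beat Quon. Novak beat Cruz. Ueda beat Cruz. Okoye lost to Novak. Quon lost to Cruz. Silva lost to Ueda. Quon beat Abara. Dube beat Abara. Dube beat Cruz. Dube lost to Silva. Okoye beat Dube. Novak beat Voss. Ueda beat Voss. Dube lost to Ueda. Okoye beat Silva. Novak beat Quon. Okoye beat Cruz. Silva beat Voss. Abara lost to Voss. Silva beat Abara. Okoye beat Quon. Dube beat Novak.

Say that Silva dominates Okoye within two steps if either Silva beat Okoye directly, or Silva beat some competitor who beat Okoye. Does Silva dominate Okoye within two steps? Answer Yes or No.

Yes

Silva did not beat Okoye directly.
Silva beat Voss, Quon, Novak, Abara, Dube, Cruz. Of those, Voss beat Okoye.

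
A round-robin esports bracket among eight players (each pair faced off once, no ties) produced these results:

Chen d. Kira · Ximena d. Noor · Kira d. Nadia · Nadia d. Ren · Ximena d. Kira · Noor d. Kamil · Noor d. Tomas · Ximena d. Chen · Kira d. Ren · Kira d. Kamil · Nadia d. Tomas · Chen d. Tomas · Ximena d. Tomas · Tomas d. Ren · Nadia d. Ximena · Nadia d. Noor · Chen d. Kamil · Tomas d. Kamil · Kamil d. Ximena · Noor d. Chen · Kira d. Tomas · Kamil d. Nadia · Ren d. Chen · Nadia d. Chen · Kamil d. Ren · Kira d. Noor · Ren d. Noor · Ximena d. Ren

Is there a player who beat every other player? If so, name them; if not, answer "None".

None

Highest win total is Ximena with 5 (out of 7 possible).
Ximena lost to Nadia, Kamil, so no player went undefeated.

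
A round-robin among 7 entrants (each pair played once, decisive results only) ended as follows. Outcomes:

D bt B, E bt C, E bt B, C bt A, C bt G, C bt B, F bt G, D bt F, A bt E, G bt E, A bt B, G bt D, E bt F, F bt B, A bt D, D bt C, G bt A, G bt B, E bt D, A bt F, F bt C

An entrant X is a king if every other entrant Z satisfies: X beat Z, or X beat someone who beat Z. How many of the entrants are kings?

A reaches everyone (king).
B cannot reach A, C, D, E, F, G in two steps.
C reaches everyone (king).
D cannot reach E in two steps.
E reaches everyone (king).
F reaches everyone (king).
G reaches everyone (king).
Kings: A, C, E, F, G — 5.

5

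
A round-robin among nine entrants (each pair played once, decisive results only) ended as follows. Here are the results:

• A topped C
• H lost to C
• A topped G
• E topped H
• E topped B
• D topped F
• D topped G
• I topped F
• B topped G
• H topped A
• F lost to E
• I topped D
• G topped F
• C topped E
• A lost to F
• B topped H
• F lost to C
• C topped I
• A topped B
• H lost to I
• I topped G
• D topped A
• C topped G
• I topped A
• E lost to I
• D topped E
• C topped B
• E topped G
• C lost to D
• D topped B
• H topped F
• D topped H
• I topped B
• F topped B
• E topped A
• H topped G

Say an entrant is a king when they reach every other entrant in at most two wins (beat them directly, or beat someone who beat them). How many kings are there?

3

A cannot reach D in two steps.
B cannot reach C, D, E, I in two steps.
C reaches everyone (king).
D reaches everyone (king).
E cannot reach D, I in two steps.
F cannot reach D, E, I in two steps.
G cannot reach C, D, E, H, I in two steps.
H cannot reach D, E, I in two steps.
I reaches everyone (king).
Kings: C, D, I — 3.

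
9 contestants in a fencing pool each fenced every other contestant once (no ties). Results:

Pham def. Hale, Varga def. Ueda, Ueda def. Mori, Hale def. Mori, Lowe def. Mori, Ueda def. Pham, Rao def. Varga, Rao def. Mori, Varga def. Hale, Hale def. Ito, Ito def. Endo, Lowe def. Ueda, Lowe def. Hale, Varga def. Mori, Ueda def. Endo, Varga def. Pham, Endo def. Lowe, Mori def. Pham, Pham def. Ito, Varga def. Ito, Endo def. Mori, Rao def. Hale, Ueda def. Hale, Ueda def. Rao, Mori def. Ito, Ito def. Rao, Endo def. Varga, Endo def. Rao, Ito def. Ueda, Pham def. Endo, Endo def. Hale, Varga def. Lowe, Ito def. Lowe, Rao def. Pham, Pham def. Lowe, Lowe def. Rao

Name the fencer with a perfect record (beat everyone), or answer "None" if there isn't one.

Highest win total is Varga with 6 (out of 8 possible).
Varga lost to Endo, Rao, so no fencer went undefeated.

None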